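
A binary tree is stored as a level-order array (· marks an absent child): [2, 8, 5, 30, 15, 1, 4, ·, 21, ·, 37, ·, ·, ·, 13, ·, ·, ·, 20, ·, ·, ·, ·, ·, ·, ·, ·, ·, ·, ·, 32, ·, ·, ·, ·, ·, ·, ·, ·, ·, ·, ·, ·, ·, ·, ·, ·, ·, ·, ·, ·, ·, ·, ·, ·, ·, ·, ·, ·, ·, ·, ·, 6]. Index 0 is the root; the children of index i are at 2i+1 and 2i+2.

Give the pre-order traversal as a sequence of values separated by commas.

2, 8, 30, 21, 20, 15, 37, 5, 1, 4, 13, 32, 6

Pre-order visits the node, then its left subtree, then its right subtree.
Visit 2.
At 2: go left to 8.
  Visit 8.
  At 8: go left to 30.
    Visit 30.
    At 30: no left child.
    At 30: go right to 21.
      Visit 21.
      At 21: no left child.
      At 21: go right to 20.
        20 is a leaf — visit 20.
  At 8: go right to 15.
    Visit 15.
    At 15: no left child.
    At 15: go right to 37.
      37 is a leaf — visit 37.
At 2: go right to 5.
  Visit 5.
  At 5: go left to 1.
    1 is a leaf — visit 1.
  At 5: go right to 4.
    Visit 4.
    At 4: no left child.
    At 4: go right to 13.
      Visit 13.
      At 13: no left child.
      At 13: go right to 32.
        Visit 32.
        At 32: no left child.
        At 32: go right to 6.
          6 is a leaf — visit 6.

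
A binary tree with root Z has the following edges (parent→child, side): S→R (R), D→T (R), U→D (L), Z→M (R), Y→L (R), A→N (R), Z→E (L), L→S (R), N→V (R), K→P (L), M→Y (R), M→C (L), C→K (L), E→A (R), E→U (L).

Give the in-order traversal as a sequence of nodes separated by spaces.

In-order visits the left subtree, then the node, then the right subtree.
At Z: go left to E.
  At E: go left to U.
    At U: go left to D.
      At D: no left child.
      Visit D.
      At D: go right to T.
        T is a leaf — visit T.
    Visit U.
    At U: no right child.
  Visit E.
  At E: go right to A.
    At A: no left child.
    Visit A.
    At A: go right to N.
      At N: no left child.
      Visit N.
      At N: go right to V.
        V is a leaf — visit V.
Visit Z.
At Z: go right to M.
  At M: go left to C.
    At C: go left to K.
      At K: go left to P.
        P is a leaf — visit P.
      Visit K.
      At K: no right child.
    Visit C.
    At C: no right child.
  Visit M.
  At M: go right to Y.
    At Y: no left child.
    Visit Y.
    At Y: go right to L.
      At L: no left child.
      Visit L.
      At L: go right to S.
        At S: no left child.
        Visit S.
        At S: go right to R.
          R is a leaf — visit R.

D T U E A N V Z P K C M Y L S R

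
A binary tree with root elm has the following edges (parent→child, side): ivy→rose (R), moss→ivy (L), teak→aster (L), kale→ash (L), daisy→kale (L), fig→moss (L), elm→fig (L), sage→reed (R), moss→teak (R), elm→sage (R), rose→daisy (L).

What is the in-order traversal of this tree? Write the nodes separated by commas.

In-order visits the left subtree, then the node, then the right subtree.
At elm: go left to fig.
  At fig: go left to moss.
    At moss: go left to ivy.
      At ivy: no left child.
      Visit ivy.
      At ivy: go right to rose.
        At rose: go left to daisy.
          At daisy: go left to kale.
            At kale: go left to ash.
              ash is a leaf — visit ash.
            Visit kale.
            At kale: no right child.
          Visit daisy.
          At daisy: no right child.
        Visit rose.
        At rose: no right child.
    Visit moss.
    At moss: go right to teak.
      At teak: go left to aster.
        aster is a leaf — visit aster.
      Visit teak.
      At teak: no right child.
  Visit fig.
  At fig: no right child.
Visit elm.
At elm: go right to sage.
  At sage: no left child.
  Visit sage.
  At sage: go right to reed.
    reed is a leaf — visit reed.

ivy, ash, kale, daisy, rose, moss, aster, teak, fig, elm, sage, reed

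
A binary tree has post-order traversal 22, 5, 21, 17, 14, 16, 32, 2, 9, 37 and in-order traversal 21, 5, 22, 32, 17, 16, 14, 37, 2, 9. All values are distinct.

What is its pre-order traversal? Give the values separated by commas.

The last element of post-order is the root; it splits in-order into left and right subtrees.
Root 37: left subtree has 7 nodes {21, 5, 22, 32, 17, 16, 14}, right has 2 {2, 9}.
  Root 32: left subtree has 3 nodes {21, 5, 22}, right has 3 {17, 16, 14}.
    Root 21: left subtree has 0 nodes { }, right has 2 {5, 22}.
      Root 5: left subtree has 0 nodes { }, right has 1 {22}.
    Root 16: left subtree has 1 node {17}, right has 1 {14}.
  Root 9: left subtree has 1 node {2}, right has 0 { }.

37, 32, 21, 5, 22, 16, 17, 14, 9, 2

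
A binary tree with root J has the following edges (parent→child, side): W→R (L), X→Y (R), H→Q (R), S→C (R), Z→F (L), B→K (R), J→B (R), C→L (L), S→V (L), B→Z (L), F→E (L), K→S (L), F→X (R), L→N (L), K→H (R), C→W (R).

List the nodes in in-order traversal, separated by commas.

In-order visits the left subtree, then the node, then the right subtree.
At J: no left child.
Visit J.
At J: go right to B.
  At B: go left to Z.
    At Z: go left to F.
      At F: go left to E.
        E is a leaf — visit E.
      Visit F.
      At F: go right to X.
        At X: no left child.
        Visit X.
        At X: go right to Y.
          Y is a leaf — visit Y.
    Visit Z.
    At Z: no right child.
  Visit B.
  At B: go right to K.
    At K: go left to S.
      At S: go left to V.
        V is a leaf — visit V.
      Visit S.
      At S: go right to C.
        At C: go left to L.
          At L: go left to N.
            N is a leaf — visit N.
          Visit L.
          At L: no right child.
        Visit C.
        At C: go right to W.
          At W: go left to R.
            R is a leaf — visit R.
          Visit W.
          At W: no right child.
    Visit K.
    At K: go right to H.
      At H: no left child.
      Visit H.
      At H: go right to Q.
        Q is a leaf — visit Q.

J, E, F, X, Y, Z, B, V, S, N, L, C, R, W, K, H, Q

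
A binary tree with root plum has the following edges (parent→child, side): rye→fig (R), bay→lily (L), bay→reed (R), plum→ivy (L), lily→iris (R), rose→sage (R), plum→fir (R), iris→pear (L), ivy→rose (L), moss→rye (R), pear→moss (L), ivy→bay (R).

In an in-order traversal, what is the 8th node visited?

pear

In-order visits the left subtree, then the node, then the right subtree.
At plum: go left to ivy.
  At ivy: go left to rose.
    At rose: no left child.
    Visit rose.
    At rose: go right to sage.
      sage is a leaf — visit sage.
  Visit ivy.
  At ivy: go right to bay.
    At bay: go left to lily.
      At lily: no left child.
      Visit lily.
      At lily: go right to iris.
        At iris: go left to pear.
          At pear: go left to moss.
            At moss: no left child.
            Visit moss.
            At moss: go right to rye.
              At rye: no left child.
              Visit rye.
              At rye: go right to fig.
                fig is a leaf — visit fig.
          Visit pear.
          At pear: no right child.
        Visit iris.
        At iris: no right child.
    Visit bay.
    At bay: go right to reed.
      reed is a leaf — visit reed.
Visit plum.
At plum: go right to fir.
  fir is a leaf — visit fir.
Full in-order sequence: rose, sage, ivy, lily, moss, rye, fig, pear, iris, bay, reed, plum, fir.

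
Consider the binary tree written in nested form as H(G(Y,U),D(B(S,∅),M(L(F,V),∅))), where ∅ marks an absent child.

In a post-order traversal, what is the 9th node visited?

M

Post-order visits the left subtree, then the right subtree, then the node.
At H: go left to G.
  At G: go left to Y.
    Y is a leaf — visit Y.
  At G: go right to U.
    U is a leaf — visit U.
  Visit G.
At H: go right to D.
  At D: go left to B.
    At B: go left to S.
      S is a leaf — visit S.
    At B: no right child.
    Visit B.
  At D: go right to M.
    At M: go left to L.
      At L: go left to F.
        F is a leaf — visit F.
      At L: go right to V.
        V is a leaf — visit V.
      Visit L.
    At M: no right child.
    Visit M.
  Visit D.
Visit H.
Full post-order sequence: Y, U, G, S, B, F, V, L, M, D, H.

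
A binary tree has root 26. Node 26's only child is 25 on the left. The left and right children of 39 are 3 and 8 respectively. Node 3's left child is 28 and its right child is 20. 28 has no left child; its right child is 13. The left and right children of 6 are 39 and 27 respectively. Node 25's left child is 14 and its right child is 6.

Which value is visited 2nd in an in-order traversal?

In-order visits the left subtree, then the node, then the right subtree.
At 26: go left to 25.
  At 25: go left to 14.
    14 is a leaf — visit 14.
  Visit 25.
  At 25: go right to 6.
    At 6: go left to 39.
      At 39: go left to 3.
        At 3: go left to 28.
          At 28: no left child.
          Visit 28.
          At 28: go right to 13.
            13 is a leaf — visit 13.
        Visit 3.
        At 3: go right to 20.
          20 is a leaf — visit 20.
      Visit 39.
      At 39: go right to 8.
        8 is a leaf — visit 8.
    Visit 6.
    At 6: go right to 27.
      27 is a leaf — visit 27.
Visit 26.
At 26: no right child.
Full in-order sequence: 14, 25, 28, 13, 3, 20, 39, 8, 6, 27, 26.

25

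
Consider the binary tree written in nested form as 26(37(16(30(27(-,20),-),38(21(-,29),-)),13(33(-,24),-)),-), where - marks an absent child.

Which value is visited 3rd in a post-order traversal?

30

Post-order visits the left subtree, then the right subtree, then the node.
At 26: go left to 37.
  At 37: go left to 16.
    At 16: go left to 30.
      At 30: go left to 27.
        At 27: no left child.
        At 27: go right to 20.
          20 is a leaf — visit 20.
        Visit 27.
      At 30: no right child.
      Visit 30.
    At 16: go right to 38.
      At 38: go left to 21.
        At 21: no left child.
        At 21: go right to 29.
          29 is a leaf — visit 29.
        Visit 21.
      At 38: no right child.
      Visit 38.
    Visit 16.
  At 37: go right to 13.
    At 13: go left to 33.
      At 33: no left child.
      At 33: go right to 24.
        24 is a leaf — visit 24.
      Visit 33.
    At 13: no right child.
    Visit 13.
  Visit 37.
At 26: no right child.
Visit 26.
Full post-order sequence: 20, 27, 30, 29, 21, 38, 16, 24, 33, 13, 37, 26.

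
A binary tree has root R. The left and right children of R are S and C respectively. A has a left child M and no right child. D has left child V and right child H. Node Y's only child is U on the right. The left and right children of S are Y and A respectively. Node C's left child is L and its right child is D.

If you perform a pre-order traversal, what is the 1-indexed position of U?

Pre-order visits the node, then its left subtree, then its right subtree.
Visit R.
At R: go left to S.
  Visit S.
  At S: go left to Y.
    Visit Y.
    At Y: no left child.
    At Y: go right to U.
      U is a leaf — visit U.
  At S: go right to A.
    Visit A.
    At A: go left to M.
      M is a leaf — visit M.
    At A: no right child.
At R: go right to C.
  Visit C.
  At C: go left to L.
    L is a leaf — visit L.
  At C: go right to D.
    Visit D.
    At D: go left to V.
      V is a leaf — visit V.
    At D: go right to H.
      H is a leaf — visit H.
Full pre-order sequence: R, S, Y, U, A, M, C, L, D, V, H.

4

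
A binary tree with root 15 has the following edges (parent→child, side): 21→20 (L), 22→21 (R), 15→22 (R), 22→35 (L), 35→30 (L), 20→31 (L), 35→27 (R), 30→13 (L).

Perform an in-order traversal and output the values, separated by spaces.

15 13 30 35 27 22 31 20 21

In-order visits the left subtree, then the node, then the right subtree.
At 15: no left child.
Visit 15.
At 15: go right to 22.
  At 22: go left to 35.
    At 35: go left to 30.
      At 30: go left to 13.
        13 is a leaf — visit 13.
      Visit 30.
      At 30: no right child.
    Visit 35.
    At 35: go right to 27.
      27 is a leaf — visit 27.
  Visit 22.
  At 22: go right to 21.
    At 21: go left to 20.
      At 20: go left to 31.
        31 is a leaf — visit 31.
      Visit 20.
      At 20: no right child.
    Visit 21.
    At 21: no right child.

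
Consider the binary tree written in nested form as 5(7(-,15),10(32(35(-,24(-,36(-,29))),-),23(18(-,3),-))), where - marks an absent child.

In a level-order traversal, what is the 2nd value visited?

Level-order visits nodes level by level from the root, left to right within each level.
Level 0: 5
Level 1: 7, 10
Level 2: 15, 32, 23
Level 3: 35, 18
Level 4: 24, 3
Level 5: 36
Level 6: 29
Full level-order sequence: 5, 7, 10, 15, 32, 23, 35, 18, 24, 3, 36, 29.

7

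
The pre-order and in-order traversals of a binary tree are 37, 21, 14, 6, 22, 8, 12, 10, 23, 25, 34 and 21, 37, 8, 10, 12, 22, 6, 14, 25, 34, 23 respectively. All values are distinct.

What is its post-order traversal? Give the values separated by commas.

The first element of pre-order is the root; it splits in-order into left and right subtrees.
Root 37: left subtree has 1 node {21}, right has 9 {8, 10, 12, 22, 6, 14, 25, 34, 23}.
  Root 14: left subtree has 5 nodes {8, 10, 12, 22, 6}, right has 3 {25, 34, 23}.
    Root 6: left subtree has 4 nodes {8, 10, 12, 22}, right has 0 { }.
      Root 22: left subtree has 3 nodes {8, 10, 12}, right has 0 { }.
        Root 8: left subtree has 0 nodes { }, right has 2 {10, 12}.
          Root 12: left subtree has 1 node {10}, right has 0 { }.
    Root 23: left subtree has 2 nodes {25, 34}, right has 0 { }.
      Root 25: left subtree has 0 nodes { }, right has 1 {34}.

21, 10, 12, 8, 22, 6, 34, 25, 23, 14, 37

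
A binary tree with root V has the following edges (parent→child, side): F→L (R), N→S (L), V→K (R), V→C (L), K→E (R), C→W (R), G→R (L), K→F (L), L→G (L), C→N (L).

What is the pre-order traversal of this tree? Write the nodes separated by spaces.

V C N S W K F L G R E

Pre-order visits the node, then its left subtree, then its right subtree.
Visit V.
At V: go left to C.
  Visit C.
  At C: go left to N.
    Visit N.
    At N: go left to S.
      S is a leaf — visit S.
    At N: no right child.
  At C: go right to W.
    W is a leaf — visit W.
At V: go right to K.
  Visit K.
  At K: go left to F.
    Visit F.
    At F: no left child.
    At F: go right to L.
      Visit L.
      At L: go left to G.
        Visit G.
        At G: go left to R.
          R is a leaf — visit R.
        At G: no right child.
      At L: no right child.
  At K: go right to E.
    E is a leaf — visit E.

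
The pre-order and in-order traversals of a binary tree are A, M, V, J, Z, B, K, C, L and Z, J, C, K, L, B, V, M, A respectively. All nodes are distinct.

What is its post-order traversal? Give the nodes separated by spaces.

The first element of pre-order is the root; it splits in-order into left and right subtrees.
Root A: left subtree has 8 nodes {Z, J, C, K, L, B, V, M}, right has 0 { }.
  Root M: left subtree has 7 nodes {Z, J, C, K, L, B, V}, right has 0 { }.
    Root V: left subtree has 6 nodes {Z, J, C, K, L, B}, right has 0 { }.
      Root J: left subtree has 1 node {Z}, right has 4 {C, K, L, B}.
        Root B: left subtree has 3 nodes {C, K, L}, right has 0 { }.
          Root K: left subtree has 1 node {C}, right has 1 {L}.

Z C L K B J V M A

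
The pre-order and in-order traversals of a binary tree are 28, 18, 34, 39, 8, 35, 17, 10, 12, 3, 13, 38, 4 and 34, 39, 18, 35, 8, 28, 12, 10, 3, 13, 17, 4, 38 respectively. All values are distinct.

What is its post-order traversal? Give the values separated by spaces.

The first element of pre-order is the root; it splits in-order into left and right subtrees.
Root 28: left subtree has 5 nodes {34, 39, 18, 35, 8}, right has 7 {12, 10, 3, 13, 17, 4, 38}.
  Root 18: left subtree has 2 nodes {34, 39}, right has 2 {35, 8}.
    Root 34: left subtree has 0 nodes { }, right has 1 {39}.
    Root 8: left subtree has 1 node {35}, right has 0 { }.
  Root 17: left subtree has 4 nodes {12, 10, 3, 13}, right has 2 {4, 38}.
    Root 10: left subtree has 1 node {12}, right has 2 {3, 13}.
      Root 3: left subtree has 0 nodes { }, right has 1 {13}.
    Root 38: left subtree has 1 node {4}, right has 0 { }.

39 34 35 8 18 12 13 3 10 4 38 17 28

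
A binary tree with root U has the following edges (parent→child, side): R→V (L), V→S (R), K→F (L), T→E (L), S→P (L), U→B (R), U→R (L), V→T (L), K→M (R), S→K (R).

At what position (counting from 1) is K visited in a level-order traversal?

Level-order visits nodes level by level from the root, left to right within each level.
Level 0: U
Level 1: R, B
Level 2: V
Level 3: T, S
Level 4: E, P, K
Level 5: F, M
Full level-order sequence: U, R, B, V, T, S, E, P, K, F, M.

9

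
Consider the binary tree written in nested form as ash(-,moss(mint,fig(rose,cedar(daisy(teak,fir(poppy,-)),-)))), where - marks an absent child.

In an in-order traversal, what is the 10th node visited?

cedar

In-order visits the left subtree, then the node, then the right subtree.
At ash: no left child.
Visit ash.
At ash: go right to moss.
  At moss: go left to mint.
    mint is a leaf — visit mint.
  Visit moss.
  At moss: go right to fig.
    At fig: go left to rose.
      rose is a leaf — visit rose.
    Visit fig.
    At fig: go right to cedar.
      At cedar: go left to daisy.
        At daisy: go left to teak.
          teak is a leaf — visit teak.
        Visit daisy.
        At daisy: go right to fir.
          At fir: go left to poppy.
            poppy is a leaf — visit poppy.
          Visit fir.
          At fir: no right child.
      Visit cedar.
      At cedar: no right child.
Full in-order sequence: ash, mint, moss, rose, fig, teak, daisy, poppy, fir, cedar.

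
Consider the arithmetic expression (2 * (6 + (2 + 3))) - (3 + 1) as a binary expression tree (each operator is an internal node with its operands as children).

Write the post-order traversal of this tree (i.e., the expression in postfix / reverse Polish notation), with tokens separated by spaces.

Post-order on an expression tree gives postfix notation: for each operator, emit left operand, right operand, then the operator.

2 6 2 3 + + * 3 1 + -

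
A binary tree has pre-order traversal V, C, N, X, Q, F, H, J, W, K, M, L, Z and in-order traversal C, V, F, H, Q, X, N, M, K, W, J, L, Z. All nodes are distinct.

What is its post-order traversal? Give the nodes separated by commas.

The first element of pre-order is the root; it splits in-order into left and right subtrees.
Root V: left subtree has 1 node {C}, right has 11 {F, H, Q, X, N, M, K, W, J, L, Z}.
  Root N: left subtree has 4 nodes {F, H, Q, X}, right has 6 {M, K, W, J, L, Z}.
    Root X: left subtree has 3 nodes {F, H, Q}, right has 0 { }.
      Root Q: left subtree has 2 nodes {F, H}, right has 0 { }.
        Root F: left subtree has 0 nodes { }, right has 1 {H}.
    Root J: left subtree has 3 nodes {M, K, W}, right has 2 {L, Z}.
      Root W: left subtree has 2 nodes {M, K}, right has 0 { }.
        Root K: left subtree has 1 node {M}, right has 0 { }.
      Root L: left subtree has 0 nodes { }, right has 1 {Z}.

C, H, F, Q, X, M, K, W, Z, L, J, N, V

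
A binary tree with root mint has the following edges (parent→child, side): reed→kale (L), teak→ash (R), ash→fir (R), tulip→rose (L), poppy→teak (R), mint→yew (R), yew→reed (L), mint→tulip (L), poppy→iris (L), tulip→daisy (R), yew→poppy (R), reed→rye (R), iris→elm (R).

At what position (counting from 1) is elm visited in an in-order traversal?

10

In-order visits the left subtree, then the node, then the right subtree.
At mint: go left to tulip.
  At tulip: go left to rose.
    rose is a leaf — visit rose.
  Visit tulip.
  At tulip: go right to daisy.
    daisy is a leaf — visit daisy.
Visit mint.
At mint: go right to yew.
  At yew: go left to reed.
    At reed: go left to kale.
      kale is a leaf — visit kale.
    Visit reed.
    At reed: go right to rye.
      rye is a leaf — visit rye.
  Visit yew.
  At yew: go right to poppy.
    At poppy: go left to iris.
      At iris: no left child.
      Visit iris.
      At iris: go right to elm.
        elm is a leaf — visit elm.
    Visit poppy.
    At poppy: go right to teak.
      At teak: no left child.
      Visit teak.
      At teak: go right to ash.
        At ash: no left child.
        Visit ash.
        At ash: go right to fir.
          fir is a leaf — visit fir.
Full in-order sequence: rose, tulip, daisy, mint, kale, reed, rye, yew, iris, elm, poppy, teak, ash, fir.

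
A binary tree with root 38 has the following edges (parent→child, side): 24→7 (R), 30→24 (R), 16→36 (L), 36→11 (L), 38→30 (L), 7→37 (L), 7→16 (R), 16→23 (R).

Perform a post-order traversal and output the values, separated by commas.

37, 11, 36, 23, 16, 7, 24, 30, 38

Post-order visits the left subtree, then the right subtree, then the node.
At 38: go left to 30.
  At 30: no left child.
  At 30: go right to 24.
    At 24: no left child.
    At 24: go right to 7.
      At 7: go left to 37.
        37 is a leaf — visit 37.
      At 7: go right to 16.
        At 16: go left to 36.
          At 36: go left to 11.
            11 is a leaf — visit 11.
          At 36: no right child.
          Visit 36.
        At 16: go right to 23.
          23 is a leaf — visit 23.
        Visit 16.
      Visit 7.
    Visit 24.
  Visit 30.
At 38: no right child.
Visit 38.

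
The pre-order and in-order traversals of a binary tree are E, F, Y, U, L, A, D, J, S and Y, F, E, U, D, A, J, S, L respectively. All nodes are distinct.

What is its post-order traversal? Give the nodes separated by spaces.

The first element of pre-order is the root; it splits in-order into left and right subtrees.
Root E: left subtree has 2 nodes {Y, F}, right has 6 {U, D, A, J, S, L}.
  Root F: left subtree has 1 node {Y}, right has 0 { }.
  Root U: left subtree has 0 nodes { }, right has 5 {D, A, J, S, L}.
    Root L: left subtree has 4 nodes {D, A, J, S}, right has 0 { }.
      Root A: left subtree has 1 node {D}, right has 2 {J, S}.
        Root J: left subtree has 0 nodes { }, right has 1 {S}.

Y F D S J A L U E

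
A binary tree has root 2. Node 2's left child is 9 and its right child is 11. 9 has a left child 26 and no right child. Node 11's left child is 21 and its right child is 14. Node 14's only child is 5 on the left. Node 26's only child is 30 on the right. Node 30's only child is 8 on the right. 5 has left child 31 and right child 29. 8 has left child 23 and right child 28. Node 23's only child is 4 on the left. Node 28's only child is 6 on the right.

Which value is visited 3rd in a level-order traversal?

Level-order visits nodes level by level from the root, left to right within each level.
Level 0: 2
Level 1: 9, 11
Level 2: 26, 21, 14
Level 3: 30, 5
Level 4: 8, 31, 29
Level 5: 23, 28
Level 6: 4, 6
Full level-order sequence: 2, 9, 11, 26, 21, 14, 30, 5, 8, 31, 29, 23, 28, 4, 6.

11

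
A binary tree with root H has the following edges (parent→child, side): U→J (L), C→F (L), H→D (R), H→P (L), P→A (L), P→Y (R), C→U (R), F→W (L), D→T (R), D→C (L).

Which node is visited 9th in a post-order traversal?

T

Post-order visits the left subtree, then the right subtree, then the node.
At H: go left to P.
  At P: go left to A.
    A is a leaf — visit A.
  At P: go right to Y.
    Y is a leaf — visit Y.
  Visit P.
At H: go right to D.
  At D: go left to C.
    At C: go left to F.
      At F: go left to W.
        W is a leaf — visit W.
      At F: no right child.
      Visit F.
    At C: go right to U.
      At U: go left to J.
        J is a leaf — visit J.
      At U: no right child.
      Visit U.
    Visit C.
  At D: go right to T.
    T is a leaf — visit T.
  Visit D.
Visit H.
Full post-order sequence: A, Y, P, W, F, J, U, C, T, D, H.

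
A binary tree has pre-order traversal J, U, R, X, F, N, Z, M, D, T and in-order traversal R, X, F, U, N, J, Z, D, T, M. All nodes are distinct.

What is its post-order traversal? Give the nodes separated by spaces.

The first element of pre-order is the root; it splits in-order into left and right subtrees.
Root J: left subtree has 5 nodes {R, X, F, U, N}, right has 4 {Z, D, T, M}.
  Root U: left subtree has 3 nodes {R, X, F}, right has 1 {N}.
    Root R: left subtree has 0 nodes { }, right has 2 {X, F}.
      Root X: left subtree has 0 nodes { }, right has 1 {F}.
  Root Z: left subtree has 0 nodes { }, right has 3 {D, T, M}.
    Root M: left subtree has 2 nodes {D, T}, right has 0 { }.
      Root D: left subtree has 0 nodes { }, right has 1 {T}.

F X R N U T D M Z J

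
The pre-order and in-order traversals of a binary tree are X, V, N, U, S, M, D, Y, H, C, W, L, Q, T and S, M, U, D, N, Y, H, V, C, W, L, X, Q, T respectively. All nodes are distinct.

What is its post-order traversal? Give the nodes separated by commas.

The first element of pre-order is the root; it splits in-order into left and right subtrees.
Root X: left subtree has 11 nodes {S, M, U, D, N, Y, H, V, C, W, L}, right has 2 {Q, T}.
  Root V: left subtree has 7 nodes {S, M, U, D, N, Y, H}, right has 3 {C, W, L}.
    Root N: left subtree has 4 nodes {S, M, U, D}, right has 2 {Y, H}.
      Root U: left subtree has 2 nodes {S, M}, right has 1 {D}.
        Root S: left subtree has 0 nodes { }, right has 1 {M}.
      Root Y: left subtree has 0 nodes { }, right has 1 {H}.
    Root C: left subtree has 0 nodes { }, right has 2 {W, L}.
      Root W: left subtree has 0 nodes { }, right has 1 {L}.
  Root Q: left subtree has 0 nodes { }, right has 1 {T}.

M, S, D, U, H, Y, N, L, W, C, V, T, Q, X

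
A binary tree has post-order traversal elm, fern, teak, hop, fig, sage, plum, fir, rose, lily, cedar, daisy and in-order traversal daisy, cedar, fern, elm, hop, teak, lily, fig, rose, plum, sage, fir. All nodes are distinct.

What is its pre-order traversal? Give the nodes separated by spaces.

The last element of post-order is the root; it splits in-order into left and right subtrees.
Root daisy: left subtree has 0 nodes { }, right has 11 {cedar, fern, elm, hop, teak, lily, fig, rose, plum, sage, fir}.
  Root cedar: left subtree has 0 nodes { }, right has 10 {fern, elm, hop, teak, lily, fig, rose, plum, sage, fir}.
    Root lily: left subtree has 4 nodes {fern, elm, hop, teak}, right has 5 {fig, rose, plum, sage, fir}.
      Root hop: left subtree has 2 nodes {fern, elm}, right has 1 {teak}.
        Root fern: left subtree has 0 nodes { }, right has 1 {elm}.
      Root rose: left subtree has 1 node {fig}, right has 3 {plum, sage, fir}.
        Root fir: left subtree has 2 nodes {plum, sage}, right has 0 { }.
          Root plum: left subtree has 0 nodes { }, right has 1 {sage}.

daisy cedar lily hop fern elm teak rose fig fir plum sage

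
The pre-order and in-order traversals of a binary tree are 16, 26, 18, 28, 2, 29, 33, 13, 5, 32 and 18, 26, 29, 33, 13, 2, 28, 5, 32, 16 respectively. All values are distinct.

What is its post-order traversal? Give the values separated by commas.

The first element of pre-order is the root; it splits in-order into left and right subtrees.
Root 16: left subtree has 9 nodes {18, 26, 29, 33, 13, 2, 28, 5, 32}, right has 0 { }.
  Root 26: left subtree has 1 node {18}, right has 7 {29, 33, 13, 2, 28, 5, 32}.
    Root 28: left subtree has 4 nodes {29, 33, 13, 2}, right has 2 {5, 32}.
      Root 2: left subtree has 3 nodes {29, 33, 13}, right has 0 { }.
        Root 29: left subtree has 0 nodes { }, right has 2 {33, 13}.
          Root 33: left subtree has 0 nodes { }, right has 1 {13}.
      Root 5: left subtree has 0 nodes { }, right has 1 {32}.

18, 13, 33, 29, 2, 32, 5, 28, 26, 16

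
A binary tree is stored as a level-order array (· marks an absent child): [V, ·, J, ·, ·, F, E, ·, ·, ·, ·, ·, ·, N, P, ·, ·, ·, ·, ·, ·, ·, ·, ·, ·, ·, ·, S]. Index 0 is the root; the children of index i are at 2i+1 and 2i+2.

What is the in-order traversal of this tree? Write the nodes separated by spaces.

V F J S N E P

In-order visits the left subtree, then the node, then the right subtree.
At V: no left child.
Visit V.
At V: go right to J.
  At J: go left to F.
    F is a leaf — visit F.
  Visit J.
  At J: go right to E.
    At E: go left to N.
      At N: go left to S.
        S is a leaf — visit S.
      Visit N.
      At N: no right child.
    Visit E.
    At E: go right to P.
      P is a leaf — visit P.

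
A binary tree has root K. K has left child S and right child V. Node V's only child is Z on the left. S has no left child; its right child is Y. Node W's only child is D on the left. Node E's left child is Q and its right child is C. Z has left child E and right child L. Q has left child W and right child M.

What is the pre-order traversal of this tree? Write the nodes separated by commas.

Pre-order visits the node, then its left subtree, then its right subtree.
Visit K.
At K: go left to S.
  Visit S.
  At S: no left child.
  At S: go right to Y.
    Y is a leaf — visit Y.
At K: go right to V.
  Visit V.
  At V: go left to Z.
    Visit Z.
    At Z: go left to E.
      Visit E.
      At E: go left to Q.
        Visit Q.
        At Q: go left to W.
          Visit W.
          At W: go left to D.
            D is a leaf — visit D.
          At W: no right child.
        At Q: go right to M.
          M is a leaf — visit M.
      At E: go right to C.
        C is a leaf — visit C.
    At Z: go right to L.
      L is a leaf — visit L.
  At V: no right child.

K, S, Y, V, Z, E, Q, W, D, M, C, L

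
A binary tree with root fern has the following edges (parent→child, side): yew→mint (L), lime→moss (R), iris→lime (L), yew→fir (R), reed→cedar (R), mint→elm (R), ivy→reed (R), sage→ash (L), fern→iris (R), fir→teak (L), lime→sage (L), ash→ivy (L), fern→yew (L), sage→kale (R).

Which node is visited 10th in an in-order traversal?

In-order visits the left subtree, then the node, then the right subtree.
At fern: go left to yew.
  At yew: go left to mint.
    At mint: no left child.
    Visit mint.
    At mint: go right to elm.
      elm is a leaf — visit elm.
  Visit yew.
  At yew: go right to fir.
    At fir: go left to teak.
      teak is a leaf — visit teak.
    Visit fir.
    At fir: no right child.
Visit fern.
At fern: go right to iris.
  At iris: go left to lime.
    At lime: go left to sage.
      At sage: go left to ash.
        At ash: go left to ivy.
          At ivy: no left child.
          Visit ivy.
          At ivy: go right to reed.
            At reed: no left child.
            Visit reed.
            At reed: go right to cedar.
              cedar is a leaf — visit cedar.
        Visit ash.
        At ash: no right child.
      Visit sage.
      At sage: go right to kale.
        kale is a leaf — visit kale.
    Visit lime.
    At lime: go right to moss.
      moss is a leaf — visit moss.
  Visit iris.
  At iris: no right child.
Full in-order sequence: mint, elm, yew, teak, fir, fern, ivy, reed, cedar, ash, sage, kale, lime, moss, iris.

ash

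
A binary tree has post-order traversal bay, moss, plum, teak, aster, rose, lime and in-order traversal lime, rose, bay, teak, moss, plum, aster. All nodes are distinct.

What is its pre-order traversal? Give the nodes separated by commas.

lime, rose, aster, teak, bay, plum, moss

The last element of post-order is the root; it splits in-order into left and right subtrees.
Root lime: left subtree has 0 nodes { }, right has 6 {rose, bay, teak, moss, plum, aster}.
  Root rose: left subtree has 0 nodes { }, right has 5 {bay, teak, moss, plum, aster}.
    Root aster: left subtree has 4 nodes {bay, teak, moss, plum}, right has 0 { }.
      Root teak: left subtree has 1 node {bay}, right has 2 {moss, plum}.
        Root plum: left subtree has 1 node {moss}, right has 0 { }.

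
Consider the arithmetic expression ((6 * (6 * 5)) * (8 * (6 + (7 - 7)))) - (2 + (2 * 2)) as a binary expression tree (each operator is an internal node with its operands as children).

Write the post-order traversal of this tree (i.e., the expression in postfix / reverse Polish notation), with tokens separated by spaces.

Post-order on an expression tree gives postfix notation: for each operator, emit left operand, right operand, then the operator.

6 6 5 * * 8 6 7 7 - + * * 2 2 2 * + -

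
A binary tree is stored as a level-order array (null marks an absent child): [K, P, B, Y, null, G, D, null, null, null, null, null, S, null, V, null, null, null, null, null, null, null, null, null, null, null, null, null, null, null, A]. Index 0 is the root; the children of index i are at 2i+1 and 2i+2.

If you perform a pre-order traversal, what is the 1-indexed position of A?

9

Pre-order visits the node, then its left subtree, then its right subtree.
Visit K.
At K: go left to P.
  Visit P.
  At P: go left to Y.
    Y is a leaf — visit Y.
  At P: no right child.
At K: go right to B.
  Visit B.
  At B: go left to G.
    Visit G.
    At G: no left child.
    At G: go right to S.
      S is a leaf — visit S.
  At B: go right to D.
    Visit D.
    At D: no left child.
    At D: go right to V.
      Visit V.
      At V: no left child.
      At V: go right to A.
        A is a leaf — visit A.
Full pre-order sequence: K, P, Y, B, G, S, D, V, A.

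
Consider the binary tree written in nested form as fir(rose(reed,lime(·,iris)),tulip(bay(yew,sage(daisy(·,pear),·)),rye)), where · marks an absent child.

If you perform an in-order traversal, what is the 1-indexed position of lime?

In-order visits the left subtree, then the node, then the right subtree.
At fir: go left to rose.
  At rose: go left to reed.
    reed is a leaf — visit reed.
  Visit rose.
  At rose: go right to lime.
    At lime: no left child.
    Visit lime.
    At lime: go right to iris.
      iris is a leaf — visit iris.
Visit fir.
At fir: go right to tulip.
  At tulip: go left to bay.
    At bay: go left to yew.
      yew is a leaf — visit yew.
    Visit bay.
    At bay: go right to sage.
      At sage: go left to daisy.
        At daisy: no left child.
        Visit daisy.
        At daisy: go right to pear.
          pear is a leaf — visit pear.
      Visit sage.
      At sage: no right child.
  Visit tulip.
  At tulip: go right to rye.
    rye is a leaf — visit rye.
Full in-order sequence: reed, rose, lime, iris, fir, yew, bay, daisy, pear, sage, tulip, rye.

3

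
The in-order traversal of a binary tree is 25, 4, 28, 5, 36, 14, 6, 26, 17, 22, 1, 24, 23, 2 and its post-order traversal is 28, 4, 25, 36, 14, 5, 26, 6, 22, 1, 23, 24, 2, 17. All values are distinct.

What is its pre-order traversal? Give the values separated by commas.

The last element of post-order is the root; it splits in-order into left and right subtrees.
Root 17: left subtree has 8 nodes {25, 4, 28, 5, 36, 14, 6, 26}, right has 5 {22, 1, 24, 23, 2}.
  Root 6: left subtree has 6 nodes {25, 4, 28, 5, 36, 14}, right has 1 {26}.
    Root 5: left subtree has 3 nodes {25, 4, 28}, right has 2 {36, 14}.
      Root 25: left subtree has 0 nodes { }, right has 2 {4, 28}.
        Root 4: left subtree has 0 nodes { }, right has 1 {28}.
      Root 14: left subtree has 1 node {36}, right has 0 { }.
  Root 2: left subtree has 4 nodes {22, 1, 24, 23}, right has 0 { }.
    Root 24: left subtree has 2 nodes {22, 1}, right has 1 {23}.
      Root 1: left subtree has 1 node {22}, right has 0 { }.

17, 6, 5, 25, 4, 28, 14, 36, 26, 2, 24, 1, 22, 23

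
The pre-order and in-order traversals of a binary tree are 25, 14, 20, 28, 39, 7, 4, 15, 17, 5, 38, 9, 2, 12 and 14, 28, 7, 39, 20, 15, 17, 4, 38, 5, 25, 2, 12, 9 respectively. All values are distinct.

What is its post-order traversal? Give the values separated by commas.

The first element of pre-order is the root; it splits in-order into left and right subtrees.
Root 25: left subtree has 10 nodes {14, 28, 7, 39, 20, 15, 17, 4, 38, 5}, right has 3 {2, 12, 9}.
  Root 14: left subtree has 0 nodes { }, right has 9 {28, 7, 39, 20, 15, 17, 4, 38, 5}.
    Root 20: left subtree has 3 nodes {28, 7, 39}, right has 5 {15, 17, 4, 38, 5}.
      Root 28: left subtree has 0 nodes { }, right has 2 {7, 39}.
        Root 39: left subtree has 1 node {7}, right has 0 { }.
      Root 4: left subtree has 2 nodes {15, 17}, right has 2 {38, 5}.
        Root 15: left subtree has 0 nodes { }, right has 1 {17}.
        Root 5: left subtree has 1 node {38}, right has 0 { }.
  Root 9: left subtree has 2 nodes {2, 12}, right has 0 { }.
    Root 2: left subtree has 0 nodes { }, right has 1 {12}.

7, 39, 28, 17, 15, 38, 5, 4, 20, 14, 12, 2, 9, 25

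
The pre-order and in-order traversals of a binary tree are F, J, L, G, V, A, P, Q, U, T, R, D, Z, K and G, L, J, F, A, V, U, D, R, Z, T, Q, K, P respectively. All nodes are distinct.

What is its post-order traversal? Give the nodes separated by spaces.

G L J A D Z R T U K Q P V F

The first element of pre-order is the root; it splits in-order into left and right subtrees.
Root F: left subtree has 3 nodes {G, L, J}, right has 10 {A, V, U, D, R, Z, T, Q, K, P}.
  Root J: left subtree has 2 nodes {G, L}, right has 0 { }.
    Root L: left subtree has 1 node {G}, right has 0 { }.
  Root V: left subtree has 1 node {A}, right has 8 {U, D, R, Z, T, Q, K, P}.
    Root P: left subtree has 7 nodes {U, D, R, Z, T, Q, K}, right has 0 { }.
      Root Q: left subtree has 5 nodes {U, D, R, Z, T}, right has 1 {K}.
        Root U: left subtree has 0 nodes { }, right has 4 {D, R, Z, T}.
          Root T: left subtree has 3 nodes {D, R, Z}, right has 0 { }.
            Root R: left subtree has 1 node {D}, right has 1 {Z}.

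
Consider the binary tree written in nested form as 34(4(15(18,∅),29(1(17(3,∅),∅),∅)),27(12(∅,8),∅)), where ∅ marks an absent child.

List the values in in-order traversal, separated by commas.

In-order visits the left subtree, then the node, then the right subtree.
At 34: go left to 4.
  At 4: go left to 15.
    At 15: go left to 18.
      18 is a leaf — visit 18.
    Visit 15.
    At 15: no right child.
  Visit 4.
  At 4: go right to 29.
    At 29: go left to 1.
      At 1: go left to 17.
        At 17: go left to 3.
          3 is a leaf — visit 3.
        Visit 17.
        At 17: no right child.
      Visit 1.
      At 1: no right child.
    Visit 29.
    At 29: no right child.
Visit 34.
At 34: go right to 27.
  At 27: go left to 12.
    At 12: no left child.
    Visit 12.
    At 12: go right to 8.
      8 is a leaf — visit 8.
  Visit 27.
  At 27: no right child.

18, 15, 4, 3, 17, 1, 29, 34, 12, 8, 27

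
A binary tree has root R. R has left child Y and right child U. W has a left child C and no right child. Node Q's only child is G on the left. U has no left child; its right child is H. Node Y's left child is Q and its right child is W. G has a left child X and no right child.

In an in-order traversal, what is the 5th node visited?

C

In-order visits the left subtree, then the node, then the right subtree.
At R: go left to Y.
  At Y: go left to Q.
    At Q: go left to G.
      At G: go left to X.
        X is a leaf — visit X.
      Visit G.
      At G: no right child.
    Visit Q.
    At Q: no right child.
  Visit Y.
  At Y: go right to W.
    At W: go left to C.
      C is a leaf — visit C.
    Visit W.
    At W: no right child.
Visit R.
At R: go right to U.
  At U: no left child.
  Visit U.
  At U: go right to H.
    H is a leaf — visit H.
Full in-order sequence: X, G, Q, Y, C, W, R, U, H.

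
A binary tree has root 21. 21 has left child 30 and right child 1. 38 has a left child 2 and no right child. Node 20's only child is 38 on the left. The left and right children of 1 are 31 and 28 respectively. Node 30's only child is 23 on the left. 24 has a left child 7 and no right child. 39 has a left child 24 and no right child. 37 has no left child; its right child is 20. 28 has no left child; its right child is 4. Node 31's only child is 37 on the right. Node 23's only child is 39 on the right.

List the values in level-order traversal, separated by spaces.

21 30 1 23 31 28 39 37 4 24 20 7 38 2

Level-order visits nodes level by level from the root, left to right within each level.
Level 0: 21
Level 1: 30, 1
Level 2: 23, 31, 28
Level 3: 39, 37, 4
Level 4: 24, 20
Level 5: 7, 38
Level 6: 2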